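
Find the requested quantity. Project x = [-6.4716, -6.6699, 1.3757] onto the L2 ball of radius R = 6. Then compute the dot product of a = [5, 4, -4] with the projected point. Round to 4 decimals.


Step 1: Compute ||x|| (intermediates to 6 decimals).
||x|| = sqrt((-6.4716)^2 + (-6.6699)^2 + 1.3757^2) = 9.394771
Step 2: Project.
Since ||x|| > R, scale = R/||x|| = 6/9.394771 = 0.638653, proj(x) = scale * x
proj(x) = [-4.133107, -4.259752, 0.878595]
Step 3: Dot product.
a^T * proj(x) = 5*(-4.133107) + 4*(-4.259752) - 4*0.878595 = -41.2189


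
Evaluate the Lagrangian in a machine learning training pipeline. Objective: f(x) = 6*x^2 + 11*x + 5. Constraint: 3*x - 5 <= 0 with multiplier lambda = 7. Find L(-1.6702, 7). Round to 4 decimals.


Step 1: Evaluate f(x).
f(-1.6702) = 6*(-1.6702)^2 + 11*(-1.6702) + 5 = 3.3652
Step 2: Evaluate g(x).
g(-1.6702) = 3*-1.6702 - 5 = -10.0106
Step 3: Compute Lagrangian.
L = 3.3652 + 7*-10.0106 = -66.709


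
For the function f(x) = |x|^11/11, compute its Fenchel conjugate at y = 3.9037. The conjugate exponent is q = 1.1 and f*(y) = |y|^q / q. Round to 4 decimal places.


The conjugate exponent q satisfies 1/p + 1/q = 1.
p = 11, so q = 11/(11 - 1) = 1.1
|y|^q = 3.9037^1.1 = 4.4733
f*(3.9037) = 4.4733 / 1.1 = 4.0666


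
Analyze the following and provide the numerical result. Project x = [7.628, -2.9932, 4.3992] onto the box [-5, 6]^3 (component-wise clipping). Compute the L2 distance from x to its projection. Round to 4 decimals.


Project each component onto [-5, 6].
clip(7.628) = 6.0, clip(-2.9932) = -2.9932, clip(4.3992) = 4.3992
Projection = [6.0, -2.9932, 4.3992]
Squared diffs: [2.6504, 0.0, 0.0]
Distance = sqrt(2.6504) = 1.628


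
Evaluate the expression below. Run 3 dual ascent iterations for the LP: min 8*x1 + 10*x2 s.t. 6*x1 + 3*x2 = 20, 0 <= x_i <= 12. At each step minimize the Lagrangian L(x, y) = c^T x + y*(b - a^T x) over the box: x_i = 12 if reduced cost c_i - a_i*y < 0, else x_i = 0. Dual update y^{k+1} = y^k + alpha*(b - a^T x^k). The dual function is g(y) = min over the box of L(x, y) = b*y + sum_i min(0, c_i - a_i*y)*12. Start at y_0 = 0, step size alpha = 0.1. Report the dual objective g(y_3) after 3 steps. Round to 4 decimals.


Dual ascent for LP: min 8*x1 + 10*x2, 6*x1 + 3*x2 = 20, 0 <= x_i <= 12
Step 1: y^k = 0.0, reduced costs: (8.0, 10.0)
  x^k = (0.0, 0.0), subgradient = b - a^T x = 20.0
  y^{k+1} = 0.0 + 0.1*20.0 = 2.0
Step 2: y^k = 2.0, reduced costs: (-4.0, 4.0)
  x^k = (12.0, 0.0), subgradient = b - a^T x = -52.0
  y^{k+1} = 2.0 + 0.1*-52.0 = -3.2
Step 3: y^k = -3.2, reduced costs: (27.2, 19.6)
  x^k = (0.0, 0.0), subgradient = b - a^T x = 20.0
  y^{k+1} = -3.2 + 0.1*20.0 = -1.2
Dual objective at y_3 = -1.2: reduced costs (15.2, 13.6), box minimizer x = (0.0, 0.0)
g(y_3) = b*y + (c1 - a1*y)*x1 + (c2 - a2*y)*x2 = 20*(-1.2) + 15.2*0.0 + 13.6*0.0 = -24.0 + 0.0 + 0.0 = -24.0


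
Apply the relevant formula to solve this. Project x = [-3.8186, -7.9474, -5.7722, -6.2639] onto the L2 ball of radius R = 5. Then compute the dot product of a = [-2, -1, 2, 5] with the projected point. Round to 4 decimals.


Step 1: Compute ||x|| (intermediates to 6 decimals).
||x|| = sqrt((-3.8186)^2 + (-7.9474)^2 + (-5.7722)^2 + (-6.2639)^2) = 12.259593
Step 2: Project.
Since ||x|| > R, scale = R/||x|| = 5/12.259593 = 0.407844, proj(x) = scale * x
proj(x) = [-1.557393, -3.241299, -2.354157, -2.554694]
Step 3: Dot product.
a^T * proj(x) = -2*(-1.557393) - 1*(-3.241299) + 2*(-2.354157) + 5*(-2.554694) = -11.1257


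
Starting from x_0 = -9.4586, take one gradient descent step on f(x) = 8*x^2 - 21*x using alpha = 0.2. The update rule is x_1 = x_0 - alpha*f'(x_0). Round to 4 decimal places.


We compute the gradient at x_0 and apply the update.
f'(x) = 16*x - 21
f'(-9.4586) = 16*-9.4586 - 21 = -172.3376
x_1 = -9.4586 - 0.2*-172.3376 = 25.0089


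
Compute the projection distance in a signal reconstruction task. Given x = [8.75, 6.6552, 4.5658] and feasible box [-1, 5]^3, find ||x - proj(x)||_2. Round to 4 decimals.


Project each component onto [-1, 5].
clip(8.75) = 5.0, clip(6.6552) = 5.0, clip(4.5658) = 4.5658
Projection = [5.0, 5.0, 4.5658]
Squared diffs: [14.0625, 2.7397, 0.0]
Distance = sqrt(16.8022) = 4.099


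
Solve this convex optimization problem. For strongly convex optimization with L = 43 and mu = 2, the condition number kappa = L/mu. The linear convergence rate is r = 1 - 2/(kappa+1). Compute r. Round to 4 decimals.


Step 1: Compute the condition number.
kappa = L/mu = 43/2 = 21.5
Step 2: Compute the convergence rate.
r = 1 - 2/(kappa + 1) = 1 - 2*mu/(L + mu) = (L - mu)/(L + mu) = 41/45 = 0.9111


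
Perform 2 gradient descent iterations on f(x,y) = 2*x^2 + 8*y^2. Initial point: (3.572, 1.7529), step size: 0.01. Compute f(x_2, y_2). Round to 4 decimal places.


Gradient descent on f(x,y) = 2*x^2 + 8*y^2.
Starting point: (3.572, 1.7529), alpha = 0.01
Step 1: grad_x = 2*2*3.572 = 14.288, grad_y = 2*8*1.7529 = 28.0464
  x_1 = 3.572 - 0.01*14.288 = 3.4291
  y_1 = 1.7529 - 0.01*28.0464 = 1.4724
Step 2: grad_x = 2*2*3.4291 = 13.7165, grad_y = 2*8*1.4724 = 23.559
  x_2 = 3.4291 - 0.01*13.7165 = 3.292
  y_2 = 1.4724 - 0.01*23.559 = 1.2368
f(3.292, 1.2368) = 2*3.292^2 + 8*1.2368^2 = 33.9122


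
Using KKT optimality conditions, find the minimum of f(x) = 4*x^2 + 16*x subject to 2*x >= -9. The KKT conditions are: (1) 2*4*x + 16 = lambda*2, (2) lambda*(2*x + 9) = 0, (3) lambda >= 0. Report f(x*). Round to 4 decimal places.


Step 1: Try lambda = 0 (constraint inactive).
Stationarity: 2*4*x + 16 = 0
x* = -16/(2*4) = -2.0
Check constraint: 2*-2.0 = -4.0 >= -9 -- satisfied.
Step 2: Compute optimal value.
f(x*) = 4*(-2.0)^2 + 16*(-2.0) = -16.0


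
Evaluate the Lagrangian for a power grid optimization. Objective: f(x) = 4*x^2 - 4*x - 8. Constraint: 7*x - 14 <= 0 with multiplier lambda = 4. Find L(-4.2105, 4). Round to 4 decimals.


Step 1: Evaluate f(x).
f(-4.2105) = 4*(-4.2105)^2 - 4*(-4.2105) - 8 = 79.7552
Step 2: Evaluate g(x).
g(-4.2105) = 7*-4.2105 - 14 = -43.4735
Step 3: Compute Lagrangian.
L = 79.7552 + 4*-43.4735 = -94.1388


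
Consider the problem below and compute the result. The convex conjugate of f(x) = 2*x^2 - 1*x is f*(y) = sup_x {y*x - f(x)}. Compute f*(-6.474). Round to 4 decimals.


f*(y) = sup_x {y*x - a*x^2 - b*x} = sup_x {(y-b)*x - a*x^2}
FOC: (y - b) - 2a*x = 0 => x* = (y - b)/(2a)
x* = (-6.474 + 1)/(2*2) = -1.3685
f*(-6.474) = (y-b)^2/(4a) = (-6.474 + 1)^2/(4*2)
= 29.9647/8 = 3.7456


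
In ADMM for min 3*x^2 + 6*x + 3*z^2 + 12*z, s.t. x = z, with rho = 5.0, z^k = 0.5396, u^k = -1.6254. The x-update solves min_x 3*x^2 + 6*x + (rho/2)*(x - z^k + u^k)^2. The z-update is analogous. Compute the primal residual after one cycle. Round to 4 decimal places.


ADMM iteration with rho = 5.0, z^k = 0.5396, u^k = -1.6254
Step 1: x-update.
Minimize 3*x^2 + 6*x + (5.0/2)*(x - 0.5396 - 1.6254)^2
FOC: (2*3 + 5.0)*x = -6 + 5.0*(0.5396 + 1.6254)
x^{k+1} = 0.4386
Step 2: z-update.
Minimize 3*z^2 + 12*z + (5.0/2)*(0.4386 - z - 1.6254)^2
FOC: (2*3 + 5.0)*z = -12 + 5.0*(0.4386 - 1.6254)
z^{k+1} = -1.6303
Step 3: u-update.
u^{k+1} = -1.6254 + 0.4386 + 1.6303 = 0.4436
Step 4: Primal residual = |0.4386 + 1.6303| = 2.069


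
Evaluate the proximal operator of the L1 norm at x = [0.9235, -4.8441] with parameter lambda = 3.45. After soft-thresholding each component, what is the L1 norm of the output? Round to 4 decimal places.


Soft-thresholding with lambda = 3.45:
prox(0.9235) = sign(0.9235)*max(|0.9235| - 3.45, 0) = 0.0
prox(-4.8441) = sign(-4.8441)*max(|-4.8441| - 3.45, 0) = -1.3941
prox(x) = [0.0, -1.3941]
||prox(x)||_1 = 0.0 + 1.3941 = 1.3941


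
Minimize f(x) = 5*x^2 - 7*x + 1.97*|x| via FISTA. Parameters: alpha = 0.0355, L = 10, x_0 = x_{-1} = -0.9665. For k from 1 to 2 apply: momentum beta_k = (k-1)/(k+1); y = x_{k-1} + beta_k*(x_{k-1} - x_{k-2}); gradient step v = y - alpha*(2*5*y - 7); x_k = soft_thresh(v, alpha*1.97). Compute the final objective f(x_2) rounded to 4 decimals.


FISTA on f(x) = 5*x^2 - 7*x + 1.97*|x|
L = 10, alpha = 0.0355
Iteration 1: beta = 0.0, y = -0.9665 + 0.0*(-0.9665 + 0.9665) = -0.9665
  grad(y) = -16.665, v = y - alpha*grad = -0.3749
  prox(v) = soft_thresh(-0.3749, 0.0699) = -0.305
Iteration 2: beta = 0.3333, y = -0.305 + 0.3333*(-0.305 + 0.9665) = -0.0844
  grad(y) = -7.8444, v = y - alpha*grad = 0.194
  prox(v) = soft_thresh(0.194, 0.0699) = 0.1241
f(x_2) = 5*0.1241^2 - 7*0.1241 + 1.97*|0.1241| = -0.5472


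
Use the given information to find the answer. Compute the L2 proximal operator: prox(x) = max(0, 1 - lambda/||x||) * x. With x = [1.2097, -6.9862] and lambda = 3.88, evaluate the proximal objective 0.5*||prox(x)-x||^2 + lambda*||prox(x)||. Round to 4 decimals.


Step 1: Compute ||x||.
||x|| = 7.0902
Step 2: Compute scaling factor.
scale = max(0, 1 - 3.88/7.0902) = 0.4528
Step 3: prox(x) = [0.5477, -3.1631]
||prox(x)|| = 3.2102
Step 4: Proximal objective.
0.5*||prox-x||^2 = 7.5272
lambda*||prox|| = 12.4556
Total = 19.9826


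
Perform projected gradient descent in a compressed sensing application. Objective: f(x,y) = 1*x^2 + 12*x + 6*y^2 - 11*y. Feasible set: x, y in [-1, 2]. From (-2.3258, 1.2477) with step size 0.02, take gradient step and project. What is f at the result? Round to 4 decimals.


Step 1: Compute gradient at (-2.3258, 1.2477).
grad_x = 2*1*-2.3258 + 12 = 7.3484
grad_y = 2*6*1.2477 - 11 = 3.9724
Step 2: Gradient step.
x_raw = -2.3258 - 0.02*7.3484 = -2.4728
y_raw = 1.2477 - 0.02*3.9724 = 1.1683
Step 3: Project onto [-1, 2].
x_proj = clip(-2.4728) = -1.0
y_proj = clip(1.1683) = 1.1683
Step 4: Evaluate f.
f(-1.0, 1.1683) = -15.6619


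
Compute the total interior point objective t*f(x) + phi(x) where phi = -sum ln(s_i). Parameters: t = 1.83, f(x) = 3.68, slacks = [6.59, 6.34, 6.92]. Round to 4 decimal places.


Step 1: Compute log-barrier.
ln values: [1.8856, 1.8469, 1.9344]
phi = -(1.8856 + 1.8469 + 1.9344) = -5.6668
Step 2: Compute augmented objective.
t*f(x) = 1.83*3.68 = 6.7344
Total = 6.7344 - 5.6668 = 1.0676


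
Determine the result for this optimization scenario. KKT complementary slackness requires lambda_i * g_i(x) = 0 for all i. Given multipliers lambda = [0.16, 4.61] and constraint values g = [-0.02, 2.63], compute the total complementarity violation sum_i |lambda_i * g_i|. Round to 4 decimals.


KKT complementary slackness check:
lambda_1 * g_1 = 0.16 * -0.02 = -0.0032
lambda_2 * g_2 = 4.61 * 2.63 = 12.1243
Total violation = 0.0032 + 12.1243 = 12.1275


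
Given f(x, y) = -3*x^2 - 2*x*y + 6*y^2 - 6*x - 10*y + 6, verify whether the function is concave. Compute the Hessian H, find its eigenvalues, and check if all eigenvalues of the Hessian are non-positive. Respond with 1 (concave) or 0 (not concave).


The Hessian of f(x,y) = -3*x^2 - 2*x*y + 6*y^2 - 6*x - 10*y + 6 is:
H = [[-6, -2], [-2, 12]]
Trace = -6 + 12 = 6
Determinant = -6*12 - (-2)^2 = -76
Discriminant = (6)^2 - 4*-76 = 340.0
Eigenvalues: lambda_1 = -6.2195, lambda_2 = 12.2195
The function is not concave.

0


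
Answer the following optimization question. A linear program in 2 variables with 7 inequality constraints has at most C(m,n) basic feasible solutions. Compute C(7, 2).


Each vertex corresponds to some choice of n active constraints out of m, so the number of vertices is at most C(m, n) = m! / (n!(m-n)!).
m = 7, n = 2
Numerator: 7 * 6
Denominator: 2! = 2
C(7, 2) = 21


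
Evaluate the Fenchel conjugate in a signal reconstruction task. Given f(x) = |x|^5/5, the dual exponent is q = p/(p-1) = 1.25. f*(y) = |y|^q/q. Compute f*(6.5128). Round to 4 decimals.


The conjugate exponent q satisfies 1/p + 1/q = 1.
p = 5, so q = 5/(5 - 1) = 1.25
|y|^q = 6.5128^1.25 = 10.4042
f*(6.5128) = 10.4042 / 1.25 = 8.3234


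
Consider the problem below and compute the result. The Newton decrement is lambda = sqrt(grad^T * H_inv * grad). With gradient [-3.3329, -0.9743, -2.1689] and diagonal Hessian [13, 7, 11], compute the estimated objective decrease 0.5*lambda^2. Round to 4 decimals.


Step 1: H is diagonal, so H^(-1) * g = [-0.2564, -0.1392, -0.1972].
Step 2: g^T H^(-1) g = sum_i g_i^2 / H_ii
  = (-3.3329)^2/13 + (-0.9743)^2/7 + (-2.1689)^2/11
  = 0.8545 + 0.1356 + 0.4276 = 1.4177
Step 3: Objective decrease = 0.5 * g^T H^(-1) g = 0.7089


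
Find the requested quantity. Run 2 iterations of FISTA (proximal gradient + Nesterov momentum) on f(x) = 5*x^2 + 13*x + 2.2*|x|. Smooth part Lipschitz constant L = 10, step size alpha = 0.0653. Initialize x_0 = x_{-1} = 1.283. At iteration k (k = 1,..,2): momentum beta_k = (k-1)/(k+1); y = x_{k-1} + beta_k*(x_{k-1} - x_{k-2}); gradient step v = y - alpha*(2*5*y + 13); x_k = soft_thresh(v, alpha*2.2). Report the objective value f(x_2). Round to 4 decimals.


FISTA on f(x) = 5*x^2 + 13*x + 2.2*|x|
L = 10, alpha = 0.0653
Iteration 1: beta = 0.0, y = 1.283 + 0.0*(1.283 - 1.283) = 1.283
  grad(y) = 25.83, v = y - alpha*grad = -0.4037
  prox(v) = soft_thresh(-0.4037, 0.1437) = -0.26
Iteration 2: beta = 0.3333, y = -0.26 + 0.3333*(-0.26 - 1.283) = -0.7744
  grad(y) = 5.2561, v = y - alpha*grad = -1.1176
  prox(v) = soft_thresh(-1.1176, 0.1437) = -0.974
f(x_2) = 5*(-0.974)^2 + 13*(-0.974) + 2.2*|-0.974| = -5.7758


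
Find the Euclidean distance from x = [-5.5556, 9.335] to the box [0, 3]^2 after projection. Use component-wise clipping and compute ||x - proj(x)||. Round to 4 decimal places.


Project each component onto [0, 3].
clip(-5.5556) = 0.0, clip(9.335) = 3.0
Projection = [0.0, 3.0]
Squared diffs: [30.8647, 40.1322]
Distance = sqrt(70.9969) = 8.426


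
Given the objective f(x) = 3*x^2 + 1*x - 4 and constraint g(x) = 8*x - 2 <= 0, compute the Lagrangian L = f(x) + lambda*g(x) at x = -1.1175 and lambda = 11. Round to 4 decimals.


Step 1: Evaluate f(x).
f(-1.1175) = 3*(-1.1175)^2 + 1*(-1.1175) - 4 = -1.3711
Step 2: Evaluate g(x).
g(-1.1175) = 8*-1.1175 - 2 = -10.94
Step 3: Compute Lagrangian.
L = -1.3711 + 11*-10.94 = -121.7111


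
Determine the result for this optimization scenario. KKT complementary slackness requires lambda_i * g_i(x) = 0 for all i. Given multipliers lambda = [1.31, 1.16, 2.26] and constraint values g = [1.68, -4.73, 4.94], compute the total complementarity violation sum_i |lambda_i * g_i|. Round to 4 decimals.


KKT complementary slackness check:
lambda_1 * g_1 = 1.31 * 1.68 = 2.2008
lambda_2 * g_2 = 1.16 * -4.73 = -5.4868
lambda_3 * g_3 = 2.26 * 4.94 = 11.1644
Total violation = 2.2008 + 5.4868 + 11.1644 = 18.852


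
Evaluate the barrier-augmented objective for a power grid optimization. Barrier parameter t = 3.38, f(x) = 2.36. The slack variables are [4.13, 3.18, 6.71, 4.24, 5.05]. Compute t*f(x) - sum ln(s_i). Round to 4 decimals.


Step 1: Compute log-barrier.
ln values: [1.4183, 1.1569, 1.9036, 1.4446, 1.6194]
phi = -(1.4183 + 1.1569 + 1.9036 + 1.4446 + 1.6194) = -7.5427
Step 2: Compute augmented objective.
t*f(x) = 3.38*2.36 = 7.9768
Total = 7.9768 - 7.5427 = 0.4341


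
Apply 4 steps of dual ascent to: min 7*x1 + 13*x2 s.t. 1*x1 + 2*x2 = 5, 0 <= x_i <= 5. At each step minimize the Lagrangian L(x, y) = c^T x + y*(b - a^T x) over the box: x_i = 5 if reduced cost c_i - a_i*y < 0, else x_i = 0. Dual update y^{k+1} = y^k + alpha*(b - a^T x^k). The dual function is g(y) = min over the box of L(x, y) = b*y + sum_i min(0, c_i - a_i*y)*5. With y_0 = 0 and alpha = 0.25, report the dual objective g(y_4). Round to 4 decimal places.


Dual ascent for LP: min 7*x1 + 13*x2, 1*x1 + 2*x2 = 5, 0 <= x_i <= 5
Step 1: y^k = 0.0, reduced costs: (7.0, 13.0)
  x^k = (0.0, 0.0), subgradient = b - a^T x = 5.0
  y^{k+1} = 0.0 + 0.25*5.0 = 1.25
Step 2: y^k = 1.25, reduced costs: (5.75, 10.5)
  x^k = (0.0, 0.0), subgradient = b - a^T x = 5.0
  y^{k+1} = 1.25 + 0.25*5.0 = 2.5
Step 3: y^k = 2.5, reduced costs: (4.5, 8.0)
  x^k = (0.0, 0.0), subgradient = b - a^T x = 5.0
  y^{k+1} = 2.5 + 0.25*5.0 = 3.75
Step 4: y^k = 3.75, reduced costs: (3.25, 5.5)
  x^k = (0.0, 0.0), subgradient = b - a^T x = 5.0
  y^{k+1} = 3.75 + 0.25*5.0 = 5.0
Dual objective at y_4 = 5.0: reduced costs (2.0, 3.0), box minimizer x = (0.0, 0.0)
g(y_4) = b*y + (c1 - a1*y)*x1 + (c2 - a2*y)*x2 = 5*5.0 + 2.0*0.0 + 3.0*0.0 = 25.0 + 0.0 + 0.0 = 25.0


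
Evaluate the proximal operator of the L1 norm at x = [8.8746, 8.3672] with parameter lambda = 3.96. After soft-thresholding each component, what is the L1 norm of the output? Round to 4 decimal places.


Soft-thresholding with lambda = 3.96:
prox(8.8746) = sign(8.8746)*max(|8.8746| - 3.96, 0) = 4.9146
prox(8.3672) = sign(8.3672)*max(|8.3672| - 3.96, 0) = 4.4072
prox(x) = [4.9146, 4.4072]
||prox(x)||_1 = 4.9146 + 4.4072 = 9.3218


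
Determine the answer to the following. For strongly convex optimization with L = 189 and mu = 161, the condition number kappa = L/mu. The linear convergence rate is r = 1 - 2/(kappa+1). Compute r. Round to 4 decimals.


Step 1: Compute the condition number.
kappa = L/mu = 189/161 = 1.1739
Step 2: Compute the convergence rate.
r = 1 - 2/(kappa + 1) = 1 - 2*mu/(L + mu) = (L - mu)/(L + mu) = 28/350 = 0.08


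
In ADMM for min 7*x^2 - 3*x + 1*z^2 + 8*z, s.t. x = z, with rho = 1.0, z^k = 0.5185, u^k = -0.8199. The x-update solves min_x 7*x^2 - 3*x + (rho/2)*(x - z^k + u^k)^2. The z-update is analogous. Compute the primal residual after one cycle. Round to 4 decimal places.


ADMM iteration with rho = 1.0, z^k = 0.5185, u^k = -0.8199
Step 1: x-update.
Minimize 7*x^2 - 3*x + (1.0/2)*(x - 0.5185 - 0.8199)^2
FOC: (2*7 + 1.0)*x = 3 + 1.0*(0.5185 + 0.8199)
x^{k+1} = 0.2892
Step 2: z-update.
Minimize 1*z^2 + 8*z + (1.0/2)*(0.2892 - z - 0.8199)^2
FOC: (2*1 + 1.0)*z = -8 + 1.0*(0.2892 - 0.8199)
z^{k+1} = -2.8436
Step 3: u-update.
u^{k+1} = -0.8199 + 0.2892 + 2.8436 = 2.3129
Step 4: Primal residual = |0.2892 + 2.8436| = 3.1328


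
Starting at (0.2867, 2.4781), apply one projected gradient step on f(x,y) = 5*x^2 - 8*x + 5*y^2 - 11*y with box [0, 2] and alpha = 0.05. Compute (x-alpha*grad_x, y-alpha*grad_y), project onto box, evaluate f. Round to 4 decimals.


Step 1: Compute gradient at (0.2867, 2.4781).
grad_x = 2*5*0.2867 - 8 = -5.133
grad_y = 2*5*2.4781 - 11 = 13.781
Step 2: Gradient step.
x_raw = 0.2867 - 0.05*-5.133 = 0.5434
y_raw = 2.4781 - 0.05*13.781 = 1.7891
Step 3: Project onto [0, 2].
x_proj = clip(0.5434) = 0.5434
y_proj = clip(1.7891) = 1.7891
Step 4: Evaluate f.
f(0.5434, 1.7891) = -6.5467


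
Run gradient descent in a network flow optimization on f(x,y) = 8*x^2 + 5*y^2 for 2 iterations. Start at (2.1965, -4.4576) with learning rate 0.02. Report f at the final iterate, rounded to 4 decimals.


Gradient descent on f(x,y) = 8*x^2 + 5*y^2.
Starting point: (2.1965, -4.4576), alpha = 0.02
Step 1: grad_x = 2*8*2.1965 = 35.144, grad_y = 2*5*-4.4576 = -44.576
  x_1 = 2.1965 - 0.02*35.144 = 1.4936
  y_1 = -4.4576 - 0.02*-44.576 = -3.5661
Step 2: grad_x = 2*8*1.4936 = 23.8979, grad_y = 2*5*-3.5661 = -35.6608
  x_2 = 1.4936 - 0.02*23.8979 = 1.0157
  y_2 = -3.5661 - 0.02*-35.6608 = -2.8529
f(1.0157, -2.8529) = 8*1.0157^2 + 5*(-2.8529)^2 = 48.9467


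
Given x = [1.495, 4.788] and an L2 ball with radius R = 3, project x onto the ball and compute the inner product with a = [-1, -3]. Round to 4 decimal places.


Step 1: Compute ||x|| (intermediates to 6 decimals).
||x|| = sqrt(1.495^2 + 4.788^2) = 5.015971
Step 2: Project.
Since ||x|| > R, scale = R/||x|| = 3/5.015971 = 0.59809, proj(x) = scale * x
proj(x) = [0.894145, 2.863655]
Step 3: Dot product.
a^T * proj(x) = -1*0.894145 - 3*2.863655 = -9.4851


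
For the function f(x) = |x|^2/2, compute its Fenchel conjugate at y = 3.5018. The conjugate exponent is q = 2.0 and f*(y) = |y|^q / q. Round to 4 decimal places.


The conjugate exponent q satisfies 1/p + 1/q = 1.
p = 2, so q = 2/(2 - 1) = 2.0
|y|^q = 3.5018^2.0 = 12.2626
f*(3.5018) = 12.2626 / 2.0 = 6.1313


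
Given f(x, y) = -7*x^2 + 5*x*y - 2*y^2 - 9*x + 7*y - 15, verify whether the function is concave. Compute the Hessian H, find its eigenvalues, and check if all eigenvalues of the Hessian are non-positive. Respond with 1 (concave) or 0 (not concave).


The Hessian of f(x,y) = -7*x^2 + 5*x*y - 2*y^2 - 9*x + 7*y - 15 is:
H = [[-14, 5], [5, -4]]
Trace = -14 - 4 = -18
Determinant = -14*-4 - (5)^2 = 31
Discriminant = (-18)^2 - 4*31 = 200.0
Eigenvalues: lambda_1 = -16.0711, lambda_2 = -1.9289
The function is concave.

1


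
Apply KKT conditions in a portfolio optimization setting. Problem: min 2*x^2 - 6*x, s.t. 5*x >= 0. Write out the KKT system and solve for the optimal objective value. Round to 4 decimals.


Step 1: Try lambda = 0 (constraint inactive).
Stationarity: 2*2*x - 6 = 0
x* = 6/(2*2) = 1.5
Check constraint: 5*1.5 = 7.5 >= 0 -- satisfied.
Step 2: Compute optimal value.
f(x*) = 2*1.5^2 - 6*1.5 = -4.5


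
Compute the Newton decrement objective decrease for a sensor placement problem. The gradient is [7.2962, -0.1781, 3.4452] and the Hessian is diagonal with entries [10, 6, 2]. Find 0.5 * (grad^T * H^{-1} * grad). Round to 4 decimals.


Step 1: H is diagonal, so H^(-1) * g = [0.7296, -0.0297, 1.7226].
Step 2: g^T H^(-1) g = sum_i g_i^2 / H_ii
  = (7.2962)^2/10 + (-0.1781)^2/6 + (3.4452)^2/2
  = 5.3235 + 0.0053 + 5.9347 = 11.2634
Step 3: Objective decrease = 0.5 * g^T H^(-1) g = 5.6317


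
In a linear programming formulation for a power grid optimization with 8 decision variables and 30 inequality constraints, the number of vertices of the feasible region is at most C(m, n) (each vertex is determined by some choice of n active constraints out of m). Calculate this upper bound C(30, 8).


Each vertex corresponds to some choice of n active constraints out of m, so the number of vertices is at most C(m, n) = m! / (n!(m-n)!).
m = 30, n = 8
Numerator: 30 * 29 * 28 * 27 * 26 * 25 * 24 * 23
Denominator: 8! = 40320
C(30, 8) = 5852925


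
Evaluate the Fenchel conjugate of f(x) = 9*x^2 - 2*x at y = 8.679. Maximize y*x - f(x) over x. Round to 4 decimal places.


f*(y) = sup_x {y*x - a*x^2 - b*x} = sup_x {(y-b)*x - a*x^2}
FOC: (y - b) - 2a*x = 0 => x* = (y - b)/(2a)
x* = (8.679 + 2)/(2*9) = 0.5933
f*(8.679) = (y-b)^2/(4a) = (8.679 + 2)^2/(4*9)
= 114.041/36 = 3.1678


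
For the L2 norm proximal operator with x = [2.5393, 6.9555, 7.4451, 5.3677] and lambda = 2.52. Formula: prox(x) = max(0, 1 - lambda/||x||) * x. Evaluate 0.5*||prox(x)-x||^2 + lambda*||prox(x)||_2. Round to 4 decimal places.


Step 1: Compute ||x||.
||x|| = 11.7927
Step 2: Compute scaling factor.
scale = max(0, 1 - 2.52/11.7927) = 0.7863
Step 3: prox(x) = [1.9967, 5.4692, 5.8542, 4.2207]
||prox(x)|| = 9.2727
Step 4: Proximal objective.
0.5*||prox-x||^2 = 3.1752
lambda*||prox|| = 23.3672
Total = 26.5425


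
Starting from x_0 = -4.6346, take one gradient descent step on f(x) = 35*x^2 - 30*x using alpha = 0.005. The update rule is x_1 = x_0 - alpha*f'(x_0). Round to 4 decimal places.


We compute the gradient at x_0 and apply the update.
f'(x) = 70*x - 30
f'(-4.6346) = 70*-4.6346 - 30 = -354.422
x_1 = -4.6346 - 0.005*-354.422 = -2.8625


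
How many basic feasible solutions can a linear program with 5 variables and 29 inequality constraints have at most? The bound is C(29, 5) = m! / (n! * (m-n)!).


Each vertex corresponds to some choice of n active constraints out of m, so the number of vertices is at most C(m, n) = m! / (n!(m-n)!).
m = 29, n = 5
Numerator: 29 * 28 * 27 * 26 * 25
Denominator: 5! = 120
C(29, 5) = 118755


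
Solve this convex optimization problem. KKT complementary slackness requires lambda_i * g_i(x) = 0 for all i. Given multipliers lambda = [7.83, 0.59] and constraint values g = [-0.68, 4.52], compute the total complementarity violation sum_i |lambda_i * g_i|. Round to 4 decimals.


KKT complementary slackness check:
lambda_1 * g_1 = 7.83 * -0.68 = -5.3244
lambda_2 * g_2 = 0.59 * 4.52 = 2.6668
Total violation = 5.3244 + 2.6668 = 7.9912


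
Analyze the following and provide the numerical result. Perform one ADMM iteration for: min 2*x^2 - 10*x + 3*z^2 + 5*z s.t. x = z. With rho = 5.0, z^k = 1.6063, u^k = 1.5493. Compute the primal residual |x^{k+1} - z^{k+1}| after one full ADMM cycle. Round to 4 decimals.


ADMM iteration with rho = 5.0, z^k = 1.6063, u^k = 1.5493
Step 1: x-update.
Minimize 2*x^2 - 10*x + (5.0/2)*(x - 1.6063 + 1.5493)^2
FOC: (2*2 + 5.0)*x = 10 + 5.0*(1.6063 - 1.5493)
x^{k+1} = 1.1428
Step 2: z-update.
Minimize 3*z^2 + 5*z + (5.0/2)*(1.1428 - z + 1.5493)^2
FOC: (2*3 + 5.0)*z = -5 + 5.0*(1.1428 + 1.5493)
z^{k+1} = 0.7691
Step 3: u-update.
u^{k+1} = 1.5493 + 1.1428 - 0.7691 = 1.923
Step 4: Primal residual = |1.1428 - 0.7691| = 0.3737


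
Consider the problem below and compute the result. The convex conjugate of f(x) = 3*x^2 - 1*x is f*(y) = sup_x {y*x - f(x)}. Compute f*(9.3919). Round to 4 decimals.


f*(y) = sup_x {y*x - a*x^2 - b*x} = sup_x {(y-b)*x - a*x^2}
FOC: (y - b) - 2a*x = 0 => x* = (y - b)/(2a)
x* = (9.3919 + 1)/(2*3) = 1.732
f*(9.3919) = (y-b)^2/(4a) = (9.3919 + 1)^2/(4*3)
= 107.9916/12 = 8.9993


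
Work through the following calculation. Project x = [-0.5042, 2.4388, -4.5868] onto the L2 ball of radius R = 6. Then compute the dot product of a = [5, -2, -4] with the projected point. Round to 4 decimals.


Step 1: Compute ||x|| (intermediates to 6 decimals).
||x|| = sqrt((-0.5042)^2 + 2.4388^2 + (-4.5868)^2) = 5.219262
Step 2: Project.
Since ||x|| <= R, proj = x (no scaling needed).
proj(x) = [-0.5042, 2.4388, -4.5868]
Step 3: Dot product.
a^T * proj(x) = 5*(-0.5042) - 2*2.4388 - 4*(-4.5868) = 10.9486


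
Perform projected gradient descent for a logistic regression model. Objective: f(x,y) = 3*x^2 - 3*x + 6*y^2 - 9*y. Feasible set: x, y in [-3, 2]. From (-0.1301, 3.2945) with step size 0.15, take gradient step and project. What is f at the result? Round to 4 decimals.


Step 1: Compute gradient at (-0.1301, 3.2945).
grad_x = 2*3*-0.1301 - 3 = -3.7806
grad_y = 2*6*3.2945 - 9 = 30.534
Step 2: Gradient step.
x_raw = -0.1301 - 0.15*-3.7806 = 0.437
y_raw = 3.2945 - 0.15*30.534 = -1.2856
Step 3: Project onto [-3, 2].
x_proj = clip(0.437) = 0.437
y_proj = clip(-1.2856) = -1.2856
Step 4: Evaluate f.
f(0.437, -1.2856) = 20.7489


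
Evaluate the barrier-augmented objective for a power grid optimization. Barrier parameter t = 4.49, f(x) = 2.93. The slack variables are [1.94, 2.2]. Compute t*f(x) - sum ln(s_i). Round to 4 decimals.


Step 1: Compute log-barrier.
ln values: [0.6627, 0.7885]
phi = -(0.6627 + 0.7885) = -1.4511
Step 2: Compute augmented objective.
t*f(x) = 4.49*2.93 = 13.1557
Total = 13.1557 - 1.4511 = 11.7046


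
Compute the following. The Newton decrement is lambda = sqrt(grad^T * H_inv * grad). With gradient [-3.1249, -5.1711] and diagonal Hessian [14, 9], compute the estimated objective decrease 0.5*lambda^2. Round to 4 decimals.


Step 1: H is diagonal, so H^(-1) * g = [-0.2232, -0.5746].
Step 2: g^T H^(-1) g = sum_i g_i^2 / H_ii
  = (-3.1249)^2/14 + (-5.1711)^2/9
  = 0.6975 + 2.9711 = 3.6686
Step 3: Objective decrease = 0.5 * g^T H^(-1) g = 1.8343


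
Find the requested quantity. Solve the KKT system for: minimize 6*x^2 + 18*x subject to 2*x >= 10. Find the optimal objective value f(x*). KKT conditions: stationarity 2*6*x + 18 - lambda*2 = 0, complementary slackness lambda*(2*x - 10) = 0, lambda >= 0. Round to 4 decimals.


Step 1: Try lambda = 0 (constraint inactive).
x_unc = -18/(2*6) = -1.5
Check: 2*-1.5 = -3.0 < 10 -- violated!
Step 2: Constraint must be active: 2*x = 10
x* = 10/2 = 5.0
lambda = (2*6*5.0 + 18)/2 = 39.0
Step 3: Compute optimal value.
f(x*) = 6*5.0^2 + 18*5.0 = 240.0


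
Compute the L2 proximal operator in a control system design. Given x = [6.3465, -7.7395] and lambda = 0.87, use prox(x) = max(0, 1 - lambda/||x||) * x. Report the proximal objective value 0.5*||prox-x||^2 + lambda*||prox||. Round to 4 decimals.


Step 1: Compute ||x||.
||x|| = 10.0089
Step 2: Compute scaling factor.
scale = max(0, 1 - 0.87/10.0089) = 0.9131
Step 3: prox(x) = [5.7948, -7.0668]
||prox(x)|| = 9.1389
Step 4: Proximal objective.
0.5*||prox-x||^2 = 0.3785
lambda*||prox|| = 7.9508
Total = 8.3293


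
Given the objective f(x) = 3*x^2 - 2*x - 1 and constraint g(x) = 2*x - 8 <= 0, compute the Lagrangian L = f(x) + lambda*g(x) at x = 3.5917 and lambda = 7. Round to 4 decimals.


Step 1: Evaluate f(x).
f(3.5917) = 3*3.5917^2 - 2*3.5917 - 1 = 30.5175
Step 2: Evaluate g(x).
g(3.5917) = 2*3.5917 - 8 = -0.8166
Step 3: Compute Lagrangian.
L = 30.5175 + 7*-0.8166 = 24.8013


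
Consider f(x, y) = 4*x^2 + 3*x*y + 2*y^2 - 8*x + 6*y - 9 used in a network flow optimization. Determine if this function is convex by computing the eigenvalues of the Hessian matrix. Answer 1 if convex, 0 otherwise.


The Hessian of f(x,y) = 4*x^2 + 3*x*y + 2*y^2 - 8*x + 6*y - 9 is:
H = [[8, 3], [3, 4]]
Trace = 8 + 4 = 12
Determinant = 8*4 - (3)^2 = 23
Discriminant = (12)^2 - 4*23 = 52.0
Eigenvalues: lambda_1 = 2.3944, lambda_2 = 9.6056
The function is convex.

1


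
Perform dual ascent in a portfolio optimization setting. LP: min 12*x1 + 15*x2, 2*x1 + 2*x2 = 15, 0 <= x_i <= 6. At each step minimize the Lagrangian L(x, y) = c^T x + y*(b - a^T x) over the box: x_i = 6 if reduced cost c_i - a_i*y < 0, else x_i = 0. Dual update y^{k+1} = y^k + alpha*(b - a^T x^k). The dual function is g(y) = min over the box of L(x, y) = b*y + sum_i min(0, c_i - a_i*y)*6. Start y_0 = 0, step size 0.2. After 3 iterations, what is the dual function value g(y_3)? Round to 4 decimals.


Dual ascent for LP: min 12*x1 + 15*x2, 2*x1 + 2*x2 = 15, 0 <= x_i <= 6
Step 1: y^k = 0.0, reduced costs: (12.0, 15.0)
  x^k = (0.0, 0.0), subgradient = b - a^T x = 15.0
  y^{k+1} = 0.0 + 0.2*15.0 = 3.0
Step 2: y^k = 3.0, reduced costs: (6.0, 9.0)
  x^k = (0.0, 0.0), subgradient = b - a^T x = 15.0
  y^{k+1} = 3.0 + 0.2*15.0 = 6.0
Step 3: y^k = 6.0, reduced costs: (0.0, 3.0)
  x^k = (0.0, 0.0), subgradient = b - a^T x = 15.0
  y^{k+1} = 6.0 + 0.2*15.0 = 9.0
Dual objective at y_3 = 9.0: reduced costs (-6.0, -3.0), box minimizer x = (6.0, 6.0)
g(y_3) = b*y + (c1 - a1*y)*x1 + (c2 - a2*y)*x2 = 15*9.0 + (-6.0)*6.0 + (-3.0)*6.0 = 135.0 - 36.0 - 18.0 = 81.0


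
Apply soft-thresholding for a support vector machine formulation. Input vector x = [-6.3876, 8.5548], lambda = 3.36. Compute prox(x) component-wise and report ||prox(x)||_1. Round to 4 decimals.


Soft-thresholding with lambda = 3.36:
prox(-6.3876) = sign(-6.3876)*max(|-6.3876| - 3.36, 0) = -3.0276
prox(8.5548) = sign(8.5548)*max(|8.5548| - 3.36, 0) = 5.1948
prox(x) = [-3.0276, 5.1948]
||prox(x)||_1 = 3.0276 + 5.1948 = 8.2224


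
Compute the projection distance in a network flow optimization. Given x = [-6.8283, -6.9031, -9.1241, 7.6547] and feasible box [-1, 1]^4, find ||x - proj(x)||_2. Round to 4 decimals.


Project each component onto [-1, 1].
clip(-6.8283) = -1.0, clip(-6.9031) = -1.0, clip(-9.1241) = -1.0, clip(7.6547) = 1.0
Projection = [-1.0, -1.0, -1.0, 1.0]
Squared diffs: [33.9691, 34.8466, 66.001, 44.285]
Distance = sqrt(179.1017) = 13.3829


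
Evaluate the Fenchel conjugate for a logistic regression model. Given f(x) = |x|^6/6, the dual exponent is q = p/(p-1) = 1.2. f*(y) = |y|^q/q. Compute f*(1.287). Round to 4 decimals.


The conjugate exponent q satisfies 1/p + 1/q = 1.
p = 6, so q = 6/(6 - 1) = 1.2
|y|^q = 1.287^1.2 = 1.3536
f*(1.287) = 1.3536 / 1.2 = 1.128


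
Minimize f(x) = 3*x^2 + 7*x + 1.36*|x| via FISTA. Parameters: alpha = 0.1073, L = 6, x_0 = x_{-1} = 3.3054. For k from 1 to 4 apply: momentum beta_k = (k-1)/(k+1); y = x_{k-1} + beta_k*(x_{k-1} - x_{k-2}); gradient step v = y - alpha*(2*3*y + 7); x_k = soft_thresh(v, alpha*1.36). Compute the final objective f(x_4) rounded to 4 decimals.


FISTA on f(x) = 3*x^2 + 7*x + 1.36*|x|
L = 6, alpha = 0.1073
Iteration 1: beta = 0.0, y = 3.3054 + 0.0*(3.3054 - 3.3054) = 3.3054
  grad(y) = 26.8324, v = y - alpha*grad = 0.4263
  prox(v) = soft_thresh(0.4263, 0.1459) = 0.2804
Iteration 2: beta = 0.3333, y = 0.2804 + 0.3333*(0.2804 - 3.3054) = -0.728
  grad(y) = 2.632, v = y - alpha*grad = -1.0104
  prox(v) = soft_thresh(-1.0104, 0.1459) = -0.8645
Iteration 3: beta = 0.5, y = -0.8645 + 0.5*(-0.8645 - 0.2804) = -1.4369
  grad(y) = -1.6214, v = y - alpha*grad = -1.2629
  prox(v) = soft_thresh(-1.2629, 0.1459) = -1.117
Iteration 4: beta = 0.6, y = -1.117 + 0.6*(-1.117 + 0.8645) = -1.2685
  grad(y) = -0.611, v = y - alpha*grad = -1.2029
  prox(v) = soft_thresh(-1.2029, 0.1459) = -1.057
f(x_4) = 3*(-1.057)^2 + 7*(-1.057) + 1.36*|-1.057| = -2.6097


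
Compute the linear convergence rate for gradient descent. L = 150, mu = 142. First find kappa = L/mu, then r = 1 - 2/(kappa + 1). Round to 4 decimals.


Step 1: Compute the condition number.
kappa = L/mu = 150/142 = 1.0563
Step 2: Compute the convergence rate.
r = 1 - 2/(kappa + 1) = 1 - 2*mu/(L + mu) = (L - mu)/(L + mu) = 8/292 = 0.0274


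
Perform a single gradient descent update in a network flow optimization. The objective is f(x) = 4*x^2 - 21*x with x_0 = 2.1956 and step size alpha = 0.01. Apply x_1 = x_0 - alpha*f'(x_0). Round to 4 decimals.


We compute the gradient at x_0 and apply the update.
f'(x) = 8*x - 21
f'(2.1956) = 8*2.1956 - 21 = -3.4352
x_1 = 2.1956 - 0.01*-3.4352 = 2.23


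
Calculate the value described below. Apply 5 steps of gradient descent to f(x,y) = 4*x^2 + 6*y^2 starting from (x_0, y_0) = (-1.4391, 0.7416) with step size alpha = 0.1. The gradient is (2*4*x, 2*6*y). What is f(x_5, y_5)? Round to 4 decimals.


Gradient descent on f(x,y) = 4*x^2 + 6*y^2.
Starting point: (-1.4391, 0.7416), alpha = 0.1
Step 1: grad_x = 2*4*-1.4391 = -11.5128, grad_y = 2*6*0.7416 = 8.8992
  x_1 = -1.4391 - 0.1*-11.5128 = -0.2878
  y_1 = 0.7416 - 0.1*8.8992 = -0.1483
Step 2: grad_x = 2*4*-0.2878 = -2.3026, grad_y = 2*6*-0.1483 = -1.7798
  x_2 = -0.2878 - 0.1*-2.3026 = -0.0576
  y_2 = -0.1483 - 0.1*-1.7798 = 0.0297
Step 3: grad_x = 2*4*-0.0576 = -0.4605, grad_y = 2*6*0.0297 = 0.356
  x_3 = -0.0576 - 0.1*-0.4605 = -0.0115
  y_3 = 0.0297 - 0.1*0.356 = -0.0059
Step 4: grad_x = 2*4*-0.0115 = -0.0921, grad_y = 2*6*-0.0059 = -0.0712
  x_4 = -0.0115 - 0.1*-0.0921 = -0.0023
  y_4 = -0.0059 - 0.1*-0.0712 = 0.0012
Step 5: grad_x = 2*4*-0.0023 = -0.0184, grad_y = 2*6*0.0012 = 0.0142
  x_5 = -0.0023 - 0.1*-0.0184 = -0.0005
  y_5 = 0.0012 - 0.1*0.0142 = -0.0002
f(-0.0005, -0.0002) = 4*(-0.0005)^2 + 6*(-0.0002)^2 = 0.0


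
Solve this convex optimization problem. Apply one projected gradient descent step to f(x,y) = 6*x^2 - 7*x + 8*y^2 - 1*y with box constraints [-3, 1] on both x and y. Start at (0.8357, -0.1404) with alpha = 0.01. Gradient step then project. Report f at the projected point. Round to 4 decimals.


Step 1: Compute gradient at (0.8357, -0.1404).
grad_x = 2*6*0.8357 - 7 = 3.0284
grad_y = 2*8*-0.1404 - 1 = -3.2464
Step 2: Gradient step.
x_raw = 0.8357 - 0.01*3.0284 = 0.8054
y_raw = -0.1404 - 0.01*-3.2464 = -0.1079
Step 3: Project onto [-3, 1].
x_proj = clip(0.8054) = 0.8054
y_proj = clip(-0.1079) = -0.1079
Step 4: Evaluate f.
f(0.8054, -0.1079) = -1.5446


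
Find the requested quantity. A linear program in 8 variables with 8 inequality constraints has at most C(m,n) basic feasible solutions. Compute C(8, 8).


Each vertex corresponds to some choice of n active constraints out of m, so the number of vertices is at most C(m, n) = m! / (n!(m-n)!).
m = 8, n = 8
Numerator: 8 * 7 * 6 * 5 * 4 * 3 * 2 * 1
Denominator: 8! = 40320
C(8, 8) = 1


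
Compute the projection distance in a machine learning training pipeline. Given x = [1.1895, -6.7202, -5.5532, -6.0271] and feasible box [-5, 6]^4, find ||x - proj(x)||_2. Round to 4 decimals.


Project each component onto [-5, 6].
clip(1.1895) = 1.1895, clip(-6.7202) = -5.0, clip(-5.5532) = -5.0, clip(-6.0271) = -5.0
Projection = [1.1895, -5.0, -5.0, -5.0]
Squared diffs: [0.0, 2.9591, 0.306, 1.0549]
Distance = sqrt(4.32) = 2.0785


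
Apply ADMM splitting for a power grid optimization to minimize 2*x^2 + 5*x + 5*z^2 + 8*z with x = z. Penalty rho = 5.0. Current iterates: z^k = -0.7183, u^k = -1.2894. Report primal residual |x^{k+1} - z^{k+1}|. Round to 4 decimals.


ADMM iteration with rho = 5.0, z^k = -0.7183, u^k = -1.2894
Step 1: x-update.
Minimize 2*x^2 + 5*x + (5.0/2)*(x + 0.7183 - 1.2894)^2
FOC: (2*2 + 5.0)*x = -5 + 5.0*(-0.7183 + 1.2894)
x^{k+1} = -0.2383
Step 2: z-update.
Minimize 5*z^2 + 8*z + (5.0/2)*(-0.2383 - z - 1.2894)^2
FOC: (2*5 + 5.0)*z = -8 + 5.0*(-0.2383 - 1.2894)
z^{k+1} = -1.0426
Step 3: u-update.
u^{k+1} = -1.2894 - 0.2383 + 1.0426 = -0.4851
Step 4: Primal residual = |-0.2383 + 1.0426| = 0.8043


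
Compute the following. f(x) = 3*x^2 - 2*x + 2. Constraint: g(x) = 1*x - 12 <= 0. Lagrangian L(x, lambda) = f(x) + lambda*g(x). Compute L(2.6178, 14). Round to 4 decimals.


Step 1: Evaluate f(x).
f(2.6178) = 3*2.6178^2 - 2*2.6178 + 2 = 17.323
Step 2: Evaluate g(x).
g(2.6178) = 1*2.6178 - 12 = -9.3822
Step 3: Compute Lagrangian.
L = 17.323 + 14*-9.3822 = -114.0278


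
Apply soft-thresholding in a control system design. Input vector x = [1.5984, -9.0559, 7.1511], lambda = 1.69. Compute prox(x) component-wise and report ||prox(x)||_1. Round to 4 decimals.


Soft-thresholding with lambda = 1.69:
prox(1.5984) = sign(1.5984)*max(|1.5984| - 1.69, 0) = 0.0
prox(-9.0559) = sign(-9.0559)*max(|-9.0559| - 1.69, 0) = -7.3659
prox(7.1511) = sign(7.1511)*max(|7.1511| - 1.69, 0) = 5.4611
prox(x) = [0.0, -7.3659, 5.4611]
||prox(x)||_1 = 0.0 + 7.3659 + 5.4611 = 12.827


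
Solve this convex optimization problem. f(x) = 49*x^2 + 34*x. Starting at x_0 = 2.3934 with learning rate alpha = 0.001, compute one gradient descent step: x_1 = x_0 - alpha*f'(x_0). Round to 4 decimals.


We compute the gradient at x_0 and apply the update.
f'(x) = 98*x + 34
f'(2.3934) = 98*2.3934 + 34 = 268.5532
x_1 = 2.3934 - 0.001*268.5532 = 2.1248


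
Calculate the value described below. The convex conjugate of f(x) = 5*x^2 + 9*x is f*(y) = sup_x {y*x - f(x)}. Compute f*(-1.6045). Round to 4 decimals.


f*(y) = sup_x {y*x - a*x^2 - b*x} = sup_x {(y-b)*x - a*x^2}
FOC: (y - b) - 2a*x = 0 => x* = (y - b)/(2a)
x* = (-1.6045 - 9)/(2*5) = -1.0605
f*(-1.6045) = (y-b)^2/(4a) = (-1.6045 - 9)^2/(4*5)
= 112.4554/20 = 5.6228


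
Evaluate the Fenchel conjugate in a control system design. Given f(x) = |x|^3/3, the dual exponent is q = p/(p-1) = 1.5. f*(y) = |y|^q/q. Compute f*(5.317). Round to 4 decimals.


The conjugate exponent q satisfies 1/p + 1/q = 1.
p = 3, so q = 3/(3 - 1) = 1.5
|y|^q = 5.317^1.5 = 12.2603
f*(5.317) = 12.2603 / 1.5 = 8.1735


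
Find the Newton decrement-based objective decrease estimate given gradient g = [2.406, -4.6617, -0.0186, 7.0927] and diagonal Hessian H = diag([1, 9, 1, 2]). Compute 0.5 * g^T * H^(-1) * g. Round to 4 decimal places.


Step 1: H is diagonal, so H^(-1) * g = [2.406, -0.518, -0.0186, 3.5464].
Step 2: g^T H^(-1) g = sum_i g_i^2 / H_ii
  = (2.406)^2/1 + (-4.6617)^2/9 + (-0.0186)^2/1 + (7.0927)^2/2
  = 5.7888 + 2.4146 + 0.0003 + 25.1532 = 33.357
Step 3: Objective decrease = 0.5 * g^T H^(-1) g = 16.6785


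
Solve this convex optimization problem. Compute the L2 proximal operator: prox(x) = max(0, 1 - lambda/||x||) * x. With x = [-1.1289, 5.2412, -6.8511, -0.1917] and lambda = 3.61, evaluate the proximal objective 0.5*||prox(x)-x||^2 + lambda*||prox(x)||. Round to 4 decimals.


Step 1: Compute ||x||.
||x|| = 8.7017
Step 2: Compute scaling factor.
scale = max(0, 1 - 3.61/8.7017) = 0.5851
Step 3: prox(x) = [-0.6606, 3.0668, -4.0088, -0.1122]
||prox(x)|| = 5.0917
Step 4: Proximal objective.
0.5*||prox-x||^2 = 6.5161
lambda*||prox|| = 18.381
Total = 24.8969


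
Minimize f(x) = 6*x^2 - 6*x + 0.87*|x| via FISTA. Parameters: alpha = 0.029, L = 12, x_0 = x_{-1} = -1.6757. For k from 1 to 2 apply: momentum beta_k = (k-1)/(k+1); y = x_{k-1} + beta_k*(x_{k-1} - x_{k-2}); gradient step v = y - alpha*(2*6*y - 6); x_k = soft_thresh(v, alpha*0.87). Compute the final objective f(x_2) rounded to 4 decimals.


FISTA on f(x) = 6*x^2 - 6*x + 0.87*|x|
L = 12, alpha = 0.029
Iteration 1: beta = 0.0, y = -1.6757 + 0.0*(-1.6757 + 1.6757) = -1.6757
  grad(y) = -26.1084, v = y - alpha*grad = -0.9186
  prox(v) = soft_thresh(-0.9186, 0.0252) = -0.8933
Iteration 2: beta = 0.3333, y = -0.8933 + 0.3333*(-0.8933 + 1.6757) = -0.6325
  grad(y) = -13.5904, v = y - alpha*grad = -0.2384
  prox(v) = soft_thresh(-0.2384, 0.0252) = -0.2132
f(x_2) = 6*(-0.2132)^2 - 6*(-0.2132) + 0.87*|-0.2132| = 1.7372
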